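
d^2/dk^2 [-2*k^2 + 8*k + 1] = -4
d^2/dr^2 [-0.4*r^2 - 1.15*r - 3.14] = -0.800000000000000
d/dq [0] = 0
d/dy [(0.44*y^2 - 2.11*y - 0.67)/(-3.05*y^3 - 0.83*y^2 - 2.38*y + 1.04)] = (1.342*y^4 - 12.871*y^3 - 8.929*y^2 - 0.197000000000001*y - 3.789)/(9.3025*y^6 + 5.063*y^5 + 15.2069*y^4 - 2.3932*y^3 + 3.938*y^2 - 4.9504*y + 1.0816)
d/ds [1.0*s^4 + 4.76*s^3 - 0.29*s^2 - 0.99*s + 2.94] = 4.0*s^3 + 14.28*s^2 - 0.58*s - 0.99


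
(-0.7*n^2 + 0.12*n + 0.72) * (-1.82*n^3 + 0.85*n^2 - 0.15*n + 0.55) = 1.274*n^5 - 0.8134*n^4 - 1.1034*n^3 + 0.209*n^2 - 0.042*n + 0.396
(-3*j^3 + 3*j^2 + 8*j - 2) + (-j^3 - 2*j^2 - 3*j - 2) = -4*j^3 + j^2 + 5*j - 4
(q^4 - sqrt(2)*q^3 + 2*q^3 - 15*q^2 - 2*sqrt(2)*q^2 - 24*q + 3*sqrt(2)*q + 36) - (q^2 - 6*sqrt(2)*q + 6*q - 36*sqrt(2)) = q^4 - sqrt(2)*q^3 + 2*q^3 - 16*q^2 - 2*sqrt(2)*q^2 - 30*q + 9*sqrt(2)*q + 36 + 36*sqrt(2)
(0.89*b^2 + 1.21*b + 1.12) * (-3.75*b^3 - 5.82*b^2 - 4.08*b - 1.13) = -3.3375*b^5 - 9.7173*b^4 - 14.8734*b^3 - 12.4609*b^2 - 5.9369*b - 1.2656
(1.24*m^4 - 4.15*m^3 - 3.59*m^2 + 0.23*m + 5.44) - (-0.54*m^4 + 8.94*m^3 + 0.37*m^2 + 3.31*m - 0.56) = 1.78*m^4 - 13.09*m^3 - 3.96*m^2 - 3.08*m + 6.0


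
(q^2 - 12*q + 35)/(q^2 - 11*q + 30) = (q - 7)/(q - 6)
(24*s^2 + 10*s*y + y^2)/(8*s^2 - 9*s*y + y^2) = (24*s^2 + 10*s*y + y^2)/(8*s^2 - 9*s*y + y^2)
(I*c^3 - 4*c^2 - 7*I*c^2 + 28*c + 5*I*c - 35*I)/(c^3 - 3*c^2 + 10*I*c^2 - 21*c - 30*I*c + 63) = (I*c^3 - c^2*(4 + 7*I) + c*(28 + 5*I) - 35*I)/(c^3 + c^2*(-3 + 10*I) - 3*c*(7 + 10*I) + 63)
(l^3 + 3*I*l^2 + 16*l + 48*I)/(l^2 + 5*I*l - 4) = (l^2 - I*l + 12)/(l + I)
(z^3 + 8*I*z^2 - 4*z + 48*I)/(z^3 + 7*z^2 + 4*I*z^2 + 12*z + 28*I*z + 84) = (z + 4*I)/(z + 7)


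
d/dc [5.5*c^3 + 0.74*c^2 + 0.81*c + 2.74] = 16.5*c^2 + 1.48*c + 0.81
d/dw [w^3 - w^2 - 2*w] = 3*w^2 - 2*w - 2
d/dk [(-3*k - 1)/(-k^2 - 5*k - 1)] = (3*k^2 + 15*k - (2*k + 5)*(3*k + 1) + 3)/(k^2 + 5*k + 1)^2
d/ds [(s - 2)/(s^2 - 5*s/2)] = 4*(-s^2 + 4*s - 5)/(s^2*(4*s^2 - 20*s + 25))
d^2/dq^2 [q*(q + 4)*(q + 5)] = 6*q + 18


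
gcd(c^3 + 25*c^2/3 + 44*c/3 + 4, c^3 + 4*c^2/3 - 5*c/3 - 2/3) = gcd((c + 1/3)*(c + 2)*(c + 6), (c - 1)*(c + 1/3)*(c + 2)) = c^2 + 7*c/3 + 2/3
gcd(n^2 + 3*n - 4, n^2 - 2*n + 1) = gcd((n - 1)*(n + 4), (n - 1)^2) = n - 1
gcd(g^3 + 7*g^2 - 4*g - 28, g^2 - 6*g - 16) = g + 2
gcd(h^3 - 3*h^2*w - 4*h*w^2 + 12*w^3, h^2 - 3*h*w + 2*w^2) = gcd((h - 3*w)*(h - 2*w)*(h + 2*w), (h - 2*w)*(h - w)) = -h + 2*w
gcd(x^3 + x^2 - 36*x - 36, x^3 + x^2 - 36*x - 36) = x^3 + x^2 - 36*x - 36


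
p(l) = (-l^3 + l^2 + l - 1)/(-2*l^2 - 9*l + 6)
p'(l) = (4*l + 9)*(-l^3 + l^2 + l - 1)/(-2*l^2 - 9*l + 6)^2 + (-3*l^2 + 2*l + 1)/(-2*l^2 - 9*l + 6) = (2*l^4 + 18*l^3 - 25*l^2 + 8*l - 3)/(4*l^4 + 36*l^3 + 57*l^2 - 108*l + 36)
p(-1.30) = 0.11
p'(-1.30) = -0.44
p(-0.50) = -0.11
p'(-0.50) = -0.15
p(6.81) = 1.78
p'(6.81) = 0.41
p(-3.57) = 4.25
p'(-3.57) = -5.28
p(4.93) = 1.05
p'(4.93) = 0.37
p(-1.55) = 0.24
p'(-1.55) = -0.57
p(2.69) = 0.32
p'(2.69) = 0.27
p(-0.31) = -0.14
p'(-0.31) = -0.11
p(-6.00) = -20.42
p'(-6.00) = -15.60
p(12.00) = 4.03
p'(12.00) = 0.45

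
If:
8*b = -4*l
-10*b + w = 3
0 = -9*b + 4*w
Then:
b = -12/31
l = 24/31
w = -27/31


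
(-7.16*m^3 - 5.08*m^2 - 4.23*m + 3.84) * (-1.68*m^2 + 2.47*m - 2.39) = 12.0288*m^5 - 9.1508*m^4 + 11.6712*m^3 - 4.7581*m^2 + 19.5945*m - 9.1776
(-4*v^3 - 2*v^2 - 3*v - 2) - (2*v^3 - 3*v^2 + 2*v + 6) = -6*v^3 + v^2 - 5*v - 8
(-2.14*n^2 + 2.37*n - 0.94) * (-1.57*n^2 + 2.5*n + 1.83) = 3.3598*n^4 - 9.0709*n^3 + 3.4846*n^2 + 1.9871*n - 1.7202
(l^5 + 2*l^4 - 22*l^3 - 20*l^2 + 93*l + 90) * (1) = l^5 + 2*l^4 - 22*l^3 - 20*l^2 + 93*l + 90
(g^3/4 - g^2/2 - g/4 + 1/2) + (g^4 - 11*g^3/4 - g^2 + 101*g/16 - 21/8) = g^4 - 5*g^3/2 - 3*g^2/2 + 97*g/16 - 17/8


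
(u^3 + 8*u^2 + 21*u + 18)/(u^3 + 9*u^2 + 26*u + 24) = (u + 3)/(u + 4)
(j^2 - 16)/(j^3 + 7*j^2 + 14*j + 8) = (j - 4)/(j^2 + 3*j + 2)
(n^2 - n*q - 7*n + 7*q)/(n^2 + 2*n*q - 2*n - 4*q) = (n^2 - n*q - 7*n + 7*q)/(n^2 + 2*n*q - 2*n - 4*q)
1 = 1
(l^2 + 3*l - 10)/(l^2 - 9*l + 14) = (l + 5)/(l - 7)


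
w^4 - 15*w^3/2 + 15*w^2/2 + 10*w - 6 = (w - 6)*(w - 2)*(w - 1/2)*(w + 1)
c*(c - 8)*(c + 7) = c^3 - c^2 - 56*c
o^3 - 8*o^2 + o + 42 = (o - 7)*(o - 3)*(o + 2)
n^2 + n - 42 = (n - 6)*(n + 7)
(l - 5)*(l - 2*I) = l^2 - 5*l - 2*I*l + 10*I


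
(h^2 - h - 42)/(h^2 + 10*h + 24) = (h - 7)/(h + 4)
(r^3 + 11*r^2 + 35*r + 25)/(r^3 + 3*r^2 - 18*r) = (r^3 + 11*r^2 + 35*r + 25)/(r*(r^2 + 3*r - 18))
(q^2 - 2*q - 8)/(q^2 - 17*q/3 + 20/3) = 3*(q + 2)/(3*q - 5)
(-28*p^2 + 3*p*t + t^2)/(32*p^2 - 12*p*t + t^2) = (-7*p - t)/(8*p - t)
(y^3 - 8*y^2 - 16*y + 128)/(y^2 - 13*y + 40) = (y^2 - 16)/(y - 5)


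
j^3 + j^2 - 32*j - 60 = (j - 6)*(j + 2)*(j + 5)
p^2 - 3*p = p*(p - 3)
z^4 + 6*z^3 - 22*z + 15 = (z - 1)^2*(z + 3)*(z + 5)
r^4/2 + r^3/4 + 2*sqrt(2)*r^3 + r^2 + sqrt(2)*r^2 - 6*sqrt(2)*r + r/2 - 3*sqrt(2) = (r/2 + sqrt(2))*(r + 1/2)*(r - sqrt(2))*(r + 3*sqrt(2))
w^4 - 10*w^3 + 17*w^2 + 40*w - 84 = (w - 7)*(w - 3)*(w - 2)*(w + 2)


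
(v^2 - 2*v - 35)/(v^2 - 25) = (v - 7)/(v - 5)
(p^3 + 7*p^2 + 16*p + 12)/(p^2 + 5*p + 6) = p + 2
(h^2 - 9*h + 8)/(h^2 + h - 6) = (h^2 - 9*h + 8)/(h^2 + h - 6)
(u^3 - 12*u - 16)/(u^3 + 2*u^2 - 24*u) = (u^2 + 4*u + 4)/(u*(u + 6))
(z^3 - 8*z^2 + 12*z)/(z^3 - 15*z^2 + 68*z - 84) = z/(z - 7)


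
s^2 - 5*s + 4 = (s - 4)*(s - 1)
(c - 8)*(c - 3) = c^2 - 11*c + 24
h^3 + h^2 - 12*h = h*(h - 3)*(h + 4)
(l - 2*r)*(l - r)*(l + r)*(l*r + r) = l^4*r - 2*l^3*r^2 + l^3*r - l^2*r^3 - 2*l^2*r^2 + 2*l*r^4 - l*r^3 + 2*r^4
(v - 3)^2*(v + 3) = v^3 - 3*v^2 - 9*v + 27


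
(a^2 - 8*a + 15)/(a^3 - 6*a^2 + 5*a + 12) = (a - 5)/(a^2 - 3*a - 4)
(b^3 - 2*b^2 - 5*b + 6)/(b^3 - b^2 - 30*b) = (-b^3 + 2*b^2 + 5*b - 6)/(b*(-b^2 + b + 30))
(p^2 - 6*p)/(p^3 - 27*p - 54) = p/(p^2 + 6*p + 9)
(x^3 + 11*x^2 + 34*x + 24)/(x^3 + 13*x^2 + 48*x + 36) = (x + 4)/(x + 6)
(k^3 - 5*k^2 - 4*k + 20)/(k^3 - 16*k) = (k^3 - 5*k^2 - 4*k + 20)/(k*(k^2 - 16))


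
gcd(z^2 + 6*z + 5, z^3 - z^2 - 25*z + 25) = z + 5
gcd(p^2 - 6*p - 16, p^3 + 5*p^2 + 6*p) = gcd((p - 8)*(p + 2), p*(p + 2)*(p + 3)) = p + 2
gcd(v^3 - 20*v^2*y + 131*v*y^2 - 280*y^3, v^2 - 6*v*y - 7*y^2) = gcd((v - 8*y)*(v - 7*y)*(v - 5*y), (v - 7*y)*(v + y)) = -v + 7*y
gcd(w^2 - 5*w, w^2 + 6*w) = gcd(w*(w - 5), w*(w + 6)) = w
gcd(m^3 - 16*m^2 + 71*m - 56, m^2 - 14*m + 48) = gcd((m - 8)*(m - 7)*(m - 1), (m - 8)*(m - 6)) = m - 8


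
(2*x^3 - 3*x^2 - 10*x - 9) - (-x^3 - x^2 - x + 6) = 3*x^3 - 2*x^2 - 9*x - 15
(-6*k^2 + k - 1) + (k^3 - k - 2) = k^3 - 6*k^2 - 3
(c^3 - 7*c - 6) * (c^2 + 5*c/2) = c^5 + 5*c^4/2 - 7*c^3 - 47*c^2/2 - 15*c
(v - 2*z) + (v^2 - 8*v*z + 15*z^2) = v^2 - 8*v*z + v + 15*z^2 - 2*z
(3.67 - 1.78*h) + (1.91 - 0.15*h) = 5.58 - 1.93*h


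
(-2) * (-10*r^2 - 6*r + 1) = 20*r^2 + 12*r - 2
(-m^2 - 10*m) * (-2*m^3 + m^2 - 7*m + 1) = 2*m^5 + 19*m^4 - 3*m^3 + 69*m^2 - 10*m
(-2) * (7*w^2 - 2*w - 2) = -14*w^2 + 4*w + 4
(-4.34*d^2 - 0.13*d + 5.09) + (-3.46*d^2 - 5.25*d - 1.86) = -7.8*d^2 - 5.38*d + 3.23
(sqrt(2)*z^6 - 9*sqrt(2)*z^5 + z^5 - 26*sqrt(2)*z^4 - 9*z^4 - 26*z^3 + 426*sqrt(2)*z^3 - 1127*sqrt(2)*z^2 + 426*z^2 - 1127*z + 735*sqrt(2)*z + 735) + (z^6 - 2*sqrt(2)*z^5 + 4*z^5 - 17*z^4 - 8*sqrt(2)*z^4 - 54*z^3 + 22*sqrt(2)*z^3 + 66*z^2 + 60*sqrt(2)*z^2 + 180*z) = z^6 + sqrt(2)*z^6 - 11*sqrt(2)*z^5 + 5*z^5 - 34*sqrt(2)*z^4 - 26*z^4 - 80*z^3 + 448*sqrt(2)*z^3 - 1067*sqrt(2)*z^2 + 492*z^2 - 947*z + 735*sqrt(2)*z + 735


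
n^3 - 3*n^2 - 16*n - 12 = (n - 6)*(n + 1)*(n + 2)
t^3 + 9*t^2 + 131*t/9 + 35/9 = (t + 1/3)*(t + 5/3)*(t + 7)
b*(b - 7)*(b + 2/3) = b^3 - 19*b^2/3 - 14*b/3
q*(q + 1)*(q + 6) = q^3 + 7*q^2 + 6*q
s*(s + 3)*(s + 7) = s^3 + 10*s^2 + 21*s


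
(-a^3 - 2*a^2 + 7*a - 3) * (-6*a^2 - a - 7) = 6*a^5 + 13*a^4 - 33*a^3 + 25*a^2 - 46*a + 21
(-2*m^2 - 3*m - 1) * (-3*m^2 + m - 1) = 6*m^4 + 7*m^3 + 2*m^2 + 2*m + 1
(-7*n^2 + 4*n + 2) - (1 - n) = -7*n^2 + 5*n + 1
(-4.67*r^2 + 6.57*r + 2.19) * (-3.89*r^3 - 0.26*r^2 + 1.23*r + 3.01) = 18.1663*r^5 - 24.3431*r^4 - 15.9714*r^3 - 6.545*r^2 + 22.4694*r + 6.5919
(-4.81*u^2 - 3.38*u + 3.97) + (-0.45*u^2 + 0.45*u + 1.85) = -5.26*u^2 - 2.93*u + 5.82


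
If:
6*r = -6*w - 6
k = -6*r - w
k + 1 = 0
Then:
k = -1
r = 2/5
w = -7/5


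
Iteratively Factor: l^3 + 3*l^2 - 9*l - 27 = (l + 3)*(l^2 - 9) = (l - 3)*(l + 3)*(l + 3)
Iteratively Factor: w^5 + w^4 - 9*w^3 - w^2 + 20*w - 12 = (w + 2)*(w^4 - w^3 - 7*w^2 + 13*w - 6) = (w + 2)*(w + 3)*(w^3 - 4*w^2 + 5*w - 2) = (w - 1)*(w + 2)*(w + 3)*(w^2 - 3*w + 2) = (w - 1)^2*(w + 2)*(w + 3)*(w - 2)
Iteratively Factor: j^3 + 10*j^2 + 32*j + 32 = (j + 4)*(j^2 + 6*j + 8) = (j + 4)^2*(j + 2)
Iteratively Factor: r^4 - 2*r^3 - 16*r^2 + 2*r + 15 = (r - 5)*(r^3 + 3*r^2 - r - 3) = (r - 5)*(r + 1)*(r^2 + 2*r - 3) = (r - 5)*(r + 1)*(r + 3)*(r - 1)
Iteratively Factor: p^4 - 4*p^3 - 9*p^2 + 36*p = (p - 4)*(p^3 - 9*p) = (p - 4)*(p - 3)*(p^2 + 3*p) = p*(p - 4)*(p - 3)*(p + 3)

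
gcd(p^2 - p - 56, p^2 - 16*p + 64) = p - 8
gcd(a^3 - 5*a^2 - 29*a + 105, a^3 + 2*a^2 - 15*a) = a^2 + 2*a - 15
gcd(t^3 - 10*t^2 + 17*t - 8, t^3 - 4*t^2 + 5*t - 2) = t^2 - 2*t + 1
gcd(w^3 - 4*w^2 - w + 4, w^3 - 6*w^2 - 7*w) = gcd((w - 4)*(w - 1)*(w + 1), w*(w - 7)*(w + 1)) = w + 1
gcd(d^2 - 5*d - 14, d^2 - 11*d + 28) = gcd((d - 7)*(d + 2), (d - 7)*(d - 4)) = d - 7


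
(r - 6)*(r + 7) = r^2 + r - 42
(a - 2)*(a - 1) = a^2 - 3*a + 2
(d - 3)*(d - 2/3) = d^2 - 11*d/3 + 2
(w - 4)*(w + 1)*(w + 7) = w^3 + 4*w^2 - 25*w - 28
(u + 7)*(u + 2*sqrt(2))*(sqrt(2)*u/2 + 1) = sqrt(2)*u^3/2 + 3*u^2 + 7*sqrt(2)*u^2/2 + 2*sqrt(2)*u + 21*u + 14*sqrt(2)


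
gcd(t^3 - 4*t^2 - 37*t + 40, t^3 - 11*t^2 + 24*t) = t - 8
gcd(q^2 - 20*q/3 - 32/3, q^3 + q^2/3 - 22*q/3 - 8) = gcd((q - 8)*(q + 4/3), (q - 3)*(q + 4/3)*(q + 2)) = q + 4/3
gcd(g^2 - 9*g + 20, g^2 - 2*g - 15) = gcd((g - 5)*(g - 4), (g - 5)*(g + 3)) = g - 5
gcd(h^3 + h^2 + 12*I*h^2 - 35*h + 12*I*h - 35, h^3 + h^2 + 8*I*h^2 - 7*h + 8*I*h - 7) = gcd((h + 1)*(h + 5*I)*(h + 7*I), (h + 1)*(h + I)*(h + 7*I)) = h^2 + h*(1 + 7*I) + 7*I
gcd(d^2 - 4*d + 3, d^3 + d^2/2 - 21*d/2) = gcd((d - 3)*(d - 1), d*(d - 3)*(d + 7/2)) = d - 3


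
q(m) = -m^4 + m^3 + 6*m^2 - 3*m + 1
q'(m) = -4*m^3 + 3*m^2 + 12*m - 3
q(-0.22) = 1.94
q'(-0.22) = -5.45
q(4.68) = -258.84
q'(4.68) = -291.15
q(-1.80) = 9.51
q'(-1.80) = 8.45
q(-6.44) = -1717.99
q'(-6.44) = 1112.50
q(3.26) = -23.31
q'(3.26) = -70.58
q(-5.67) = -1004.93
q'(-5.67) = 754.54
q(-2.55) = -11.20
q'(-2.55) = 52.23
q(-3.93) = -193.78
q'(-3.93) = 238.97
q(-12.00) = -21563.00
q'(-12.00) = 7197.00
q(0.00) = 1.00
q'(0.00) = -3.00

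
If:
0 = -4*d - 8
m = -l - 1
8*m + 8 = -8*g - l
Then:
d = -2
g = -7*m/8 - 7/8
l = -m - 1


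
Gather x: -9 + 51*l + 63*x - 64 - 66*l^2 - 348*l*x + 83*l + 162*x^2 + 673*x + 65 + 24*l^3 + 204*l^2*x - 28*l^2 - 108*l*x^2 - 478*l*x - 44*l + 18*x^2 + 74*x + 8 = 24*l^3 - 94*l^2 + 90*l + x^2*(180 - 108*l) + x*(204*l^2 - 826*l + 810)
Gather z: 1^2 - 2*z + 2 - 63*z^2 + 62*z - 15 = -63*z^2 + 60*z - 12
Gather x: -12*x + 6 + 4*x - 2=4 - 8*x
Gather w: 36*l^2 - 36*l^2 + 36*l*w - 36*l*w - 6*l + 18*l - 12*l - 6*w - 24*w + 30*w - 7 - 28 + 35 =0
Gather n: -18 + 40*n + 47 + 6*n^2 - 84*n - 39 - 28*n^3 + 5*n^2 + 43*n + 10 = -28*n^3 + 11*n^2 - n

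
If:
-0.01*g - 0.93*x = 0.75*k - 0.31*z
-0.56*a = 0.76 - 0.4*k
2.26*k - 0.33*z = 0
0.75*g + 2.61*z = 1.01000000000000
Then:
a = 0.104298356510746*z - 1.35714285714286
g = 1.34666666666667 - 3.48*z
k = 0.146017699115044*z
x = 0.252996479208298*z - 0.0144802867383513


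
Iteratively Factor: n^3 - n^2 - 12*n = (n + 3)*(n^2 - 4*n) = n*(n + 3)*(n - 4)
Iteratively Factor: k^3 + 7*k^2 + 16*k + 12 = (k + 2)*(k^2 + 5*k + 6) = (k + 2)^2*(k + 3)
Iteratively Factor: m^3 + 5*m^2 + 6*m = (m + 2)*(m^2 + 3*m) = (m + 2)*(m + 3)*(m)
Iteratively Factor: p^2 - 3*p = (p - 3)*(p)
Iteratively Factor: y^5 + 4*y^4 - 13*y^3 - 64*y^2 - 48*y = (y + 1)*(y^4 + 3*y^3 - 16*y^2 - 48*y) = (y + 1)*(y + 3)*(y^3 - 16*y) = (y - 4)*(y + 1)*(y + 3)*(y^2 + 4*y) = (y - 4)*(y + 1)*(y + 3)*(y + 4)*(y)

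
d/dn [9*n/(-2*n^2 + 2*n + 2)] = 9*(n^2 + 1)/(2*(n^4 - 2*n^3 - n^2 + 2*n + 1))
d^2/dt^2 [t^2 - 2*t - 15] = 2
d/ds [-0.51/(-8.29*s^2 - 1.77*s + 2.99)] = (-8.4558*s - 0.9027)/(8.29*s^2 + 1.77*s - 2.99)^2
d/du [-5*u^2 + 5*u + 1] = 5 - 10*u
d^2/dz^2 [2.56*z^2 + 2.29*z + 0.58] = 5.12000000000000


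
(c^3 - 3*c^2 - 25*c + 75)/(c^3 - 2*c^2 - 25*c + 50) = (c - 3)/(c - 2)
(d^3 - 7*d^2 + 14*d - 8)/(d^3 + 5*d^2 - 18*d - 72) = (d^2 - 3*d + 2)/(d^2 + 9*d + 18)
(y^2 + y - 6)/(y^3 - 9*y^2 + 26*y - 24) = (y + 3)/(y^2 - 7*y + 12)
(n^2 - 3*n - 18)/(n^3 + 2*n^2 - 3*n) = (n - 6)/(n*(n - 1))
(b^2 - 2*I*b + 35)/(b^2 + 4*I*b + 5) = (b - 7*I)/(b - I)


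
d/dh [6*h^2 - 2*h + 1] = 12*h - 2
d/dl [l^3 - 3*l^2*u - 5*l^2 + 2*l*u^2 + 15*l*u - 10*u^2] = 3*l^2 - 6*l*u - 10*l + 2*u^2 + 15*u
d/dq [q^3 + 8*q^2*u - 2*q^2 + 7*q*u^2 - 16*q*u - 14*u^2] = 3*q^2 + 16*q*u - 4*q + 7*u^2 - 16*u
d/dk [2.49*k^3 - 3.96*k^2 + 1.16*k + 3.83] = 7.47*k^2 - 7.92*k + 1.16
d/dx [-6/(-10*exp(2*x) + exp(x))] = 6*(1 - 20*exp(x))*exp(-x)/(10*exp(x) - 1)^2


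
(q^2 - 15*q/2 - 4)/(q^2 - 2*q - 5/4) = 2*(q - 8)/(2*q - 5)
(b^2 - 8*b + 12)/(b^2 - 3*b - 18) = (b - 2)/(b + 3)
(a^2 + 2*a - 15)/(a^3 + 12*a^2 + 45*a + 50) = (a - 3)/(a^2 + 7*a + 10)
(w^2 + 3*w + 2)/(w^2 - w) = (w^2 + 3*w + 2)/(w*(w - 1))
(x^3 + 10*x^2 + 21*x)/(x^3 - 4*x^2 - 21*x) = (x + 7)/(x - 7)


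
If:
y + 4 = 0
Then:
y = -4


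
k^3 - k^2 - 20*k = k*(k - 5)*(k + 4)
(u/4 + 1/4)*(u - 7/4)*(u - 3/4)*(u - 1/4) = u^4/4 - 7*u^3/16 - 13*u^2/64 + 103*u/256 - 21/256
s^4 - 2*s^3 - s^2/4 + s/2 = s*(s - 2)*(s - 1/2)*(s + 1/2)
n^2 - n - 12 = (n - 4)*(n + 3)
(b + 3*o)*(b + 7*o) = b^2 + 10*b*o + 21*o^2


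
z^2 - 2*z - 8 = (z - 4)*(z + 2)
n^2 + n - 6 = (n - 2)*(n + 3)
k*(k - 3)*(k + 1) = k^3 - 2*k^2 - 3*k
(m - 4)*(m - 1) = m^2 - 5*m + 4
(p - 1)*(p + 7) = p^2 + 6*p - 7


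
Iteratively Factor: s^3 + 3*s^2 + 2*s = (s + 2)*(s^2 + s) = (s + 1)*(s + 2)*(s)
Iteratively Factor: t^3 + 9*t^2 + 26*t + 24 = (t + 2)*(t^2 + 7*t + 12) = (t + 2)*(t + 3)*(t + 4)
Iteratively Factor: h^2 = (h)*(h)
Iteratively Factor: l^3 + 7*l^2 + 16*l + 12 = (l + 3)*(l^2 + 4*l + 4) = (l + 2)*(l + 3)*(l + 2)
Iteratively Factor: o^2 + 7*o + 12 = (o + 3)*(o + 4)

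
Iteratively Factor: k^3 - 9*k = (k - 3)*(k^2 + 3*k) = (k - 3)*(k + 3)*(k)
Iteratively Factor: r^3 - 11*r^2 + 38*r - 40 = (r - 5)*(r^2 - 6*r + 8) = (r - 5)*(r - 2)*(r - 4)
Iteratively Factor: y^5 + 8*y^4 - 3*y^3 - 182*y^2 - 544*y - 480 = (y - 5)*(y^4 + 13*y^3 + 62*y^2 + 128*y + 96) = (y - 5)*(y + 4)*(y^3 + 9*y^2 + 26*y + 24) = (y - 5)*(y + 2)*(y + 4)*(y^2 + 7*y + 12) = (y - 5)*(y + 2)*(y + 4)^2*(y + 3)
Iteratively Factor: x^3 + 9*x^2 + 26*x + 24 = (x + 4)*(x^2 + 5*x + 6) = (x + 2)*(x + 4)*(x + 3)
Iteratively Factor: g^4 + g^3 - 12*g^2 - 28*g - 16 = (g + 2)*(g^3 - g^2 - 10*g - 8) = (g - 4)*(g + 2)*(g^2 + 3*g + 2) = (g - 4)*(g + 1)*(g + 2)*(g + 2)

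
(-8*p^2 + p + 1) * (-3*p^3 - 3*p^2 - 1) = 24*p^5 + 21*p^4 - 6*p^3 + 5*p^2 - p - 1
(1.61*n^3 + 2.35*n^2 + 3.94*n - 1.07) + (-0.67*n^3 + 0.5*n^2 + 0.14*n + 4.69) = 0.94*n^3 + 2.85*n^2 + 4.08*n + 3.62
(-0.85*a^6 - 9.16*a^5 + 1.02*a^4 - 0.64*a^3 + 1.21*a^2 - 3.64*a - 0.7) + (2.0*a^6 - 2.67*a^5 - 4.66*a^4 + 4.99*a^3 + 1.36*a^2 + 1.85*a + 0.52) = 1.15*a^6 - 11.83*a^5 - 3.64*a^4 + 4.35*a^3 + 2.57*a^2 - 1.79*a - 0.18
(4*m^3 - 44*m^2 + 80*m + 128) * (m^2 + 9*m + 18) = 4*m^5 - 8*m^4 - 244*m^3 + 56*m^2 + 2592*m + 2304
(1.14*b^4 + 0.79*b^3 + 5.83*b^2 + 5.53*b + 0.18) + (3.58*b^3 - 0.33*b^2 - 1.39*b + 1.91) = 1.14*b^4 + 4.37*b^3 + 5.5*b^2 + 4.14*b + 2.09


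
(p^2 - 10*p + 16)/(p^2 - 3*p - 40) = (p - 2)/(p + 5)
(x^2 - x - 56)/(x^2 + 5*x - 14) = (x - 8)/(x - 2)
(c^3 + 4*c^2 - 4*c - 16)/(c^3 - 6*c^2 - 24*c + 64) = (c + 2)/(c - 8)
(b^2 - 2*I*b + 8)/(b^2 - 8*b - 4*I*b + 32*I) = (b + 2*I)/(b - 8)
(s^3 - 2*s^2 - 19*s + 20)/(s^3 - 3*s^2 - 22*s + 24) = (s - 5)/(s - 6)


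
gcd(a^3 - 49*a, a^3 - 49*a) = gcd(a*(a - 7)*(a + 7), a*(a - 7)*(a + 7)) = a^3 - 49*a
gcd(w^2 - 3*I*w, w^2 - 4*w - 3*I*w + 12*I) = w - 3*I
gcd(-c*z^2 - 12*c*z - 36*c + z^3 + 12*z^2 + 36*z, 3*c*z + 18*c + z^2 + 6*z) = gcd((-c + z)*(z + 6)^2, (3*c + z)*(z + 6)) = z + 6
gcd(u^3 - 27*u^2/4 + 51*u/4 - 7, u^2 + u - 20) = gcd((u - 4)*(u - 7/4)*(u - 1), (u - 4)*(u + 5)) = u - 4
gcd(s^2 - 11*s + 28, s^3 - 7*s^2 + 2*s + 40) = s - 4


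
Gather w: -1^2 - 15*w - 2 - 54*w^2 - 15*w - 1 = -54*w^2 - 30*w - 4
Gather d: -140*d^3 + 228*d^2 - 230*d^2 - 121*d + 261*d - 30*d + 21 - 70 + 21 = -140*d^3 - 2*d^2 + 110*d - 28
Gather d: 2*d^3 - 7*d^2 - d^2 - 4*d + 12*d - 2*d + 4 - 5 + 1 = 2*d^3 - 8*d^2 + 6*d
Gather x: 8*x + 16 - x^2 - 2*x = -x^2 + 6*x + 16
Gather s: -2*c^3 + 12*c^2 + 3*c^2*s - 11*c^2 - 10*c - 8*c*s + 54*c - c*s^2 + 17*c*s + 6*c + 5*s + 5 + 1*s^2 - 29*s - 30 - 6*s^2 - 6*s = -2*c^3 + c^2 + 50*c + s^2*(-c - 5) + s*(3*c^2 + 9*c - 30) - 25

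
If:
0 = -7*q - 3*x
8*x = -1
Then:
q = 3/56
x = -1/8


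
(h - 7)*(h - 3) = h^2 - 10*h + 21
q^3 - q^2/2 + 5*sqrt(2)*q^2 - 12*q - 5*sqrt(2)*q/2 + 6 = (q - 1/2)*(q - sqrt(2))*(q + 6*sqrt(2))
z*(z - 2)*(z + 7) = z^3 + 5*z^2 - 14*z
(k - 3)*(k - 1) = k^2 - 4*k + 3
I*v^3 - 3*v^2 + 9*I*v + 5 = (v - I)*(v + 5*I)*(I*v + 1)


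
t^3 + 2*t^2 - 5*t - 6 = (t - 2)*(t + 1)*(t + 3)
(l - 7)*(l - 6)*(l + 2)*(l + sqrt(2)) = l^4 - 11*l^3 + sqrt(2)*l^3 - 11*sqrt(2)*l^2 + 16*l^2 + 16*sqrt(2)*l + 84*l + 84*sqrt(2)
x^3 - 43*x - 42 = (x - 7)*(x + 1)*(x + 6)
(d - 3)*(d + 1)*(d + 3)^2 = d^4 + 4*d^3 - 6*d^2 - 36*d - 27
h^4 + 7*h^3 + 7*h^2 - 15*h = h*(h - 1)*(h + 3)*(h + 5)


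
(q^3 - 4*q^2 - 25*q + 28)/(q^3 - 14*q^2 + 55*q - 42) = (q + 4)/(q - 6)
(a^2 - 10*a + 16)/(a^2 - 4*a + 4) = (a - 8)/(a - 2)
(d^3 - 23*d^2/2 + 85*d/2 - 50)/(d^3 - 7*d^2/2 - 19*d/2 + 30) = (d - 5)/(d + 3)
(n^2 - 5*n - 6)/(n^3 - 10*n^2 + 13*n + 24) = (n - 6)/(n^2 - 11*n + 24)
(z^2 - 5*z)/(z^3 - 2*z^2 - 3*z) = (5 - z)/(-z^2 + 2*z + 3)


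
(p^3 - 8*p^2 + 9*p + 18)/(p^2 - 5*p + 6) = (p^2 - 5*p - 6)/(p - 2)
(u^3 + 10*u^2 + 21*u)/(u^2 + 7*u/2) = 2*(u^2 + 10*u + 21)/(2*u + 7)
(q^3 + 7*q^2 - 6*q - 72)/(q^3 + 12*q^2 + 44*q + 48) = (q - 3)/(q + 2)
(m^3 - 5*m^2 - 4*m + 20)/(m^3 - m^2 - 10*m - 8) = (m^2 - 7*m + 10)/(m^2 - 3*m - 4)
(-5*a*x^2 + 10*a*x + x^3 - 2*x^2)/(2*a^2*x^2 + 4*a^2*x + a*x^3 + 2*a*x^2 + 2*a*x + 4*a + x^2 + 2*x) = x*(-5*a*x + 10*a + x^2 - 2*x)/(2*a^2*x^2 + 4*a^2*x + a*x^3 + 2*a*x^2 + 2*a*x + 4*a + x^2 + 2*x)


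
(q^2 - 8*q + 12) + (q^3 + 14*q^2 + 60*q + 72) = q^3 + 15*q^2 + 52*q + 84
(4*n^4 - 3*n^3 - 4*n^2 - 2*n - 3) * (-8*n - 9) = -32*n^5 - 12*n^4 + 59*n^3 + 52*n^2 + 42*n + 27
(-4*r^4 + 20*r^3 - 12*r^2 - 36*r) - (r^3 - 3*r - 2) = -4*r^4 + 19*r^3 - 12*r^2 - 33*r + 2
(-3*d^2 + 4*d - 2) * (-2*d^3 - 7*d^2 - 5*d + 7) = 6*d^5 + 13*d^4 - 9*d^3 - 27*d^2 + 38*d - 14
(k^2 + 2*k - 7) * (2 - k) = -k^3 + 11*k - 14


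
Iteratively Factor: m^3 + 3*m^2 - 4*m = (m)*(m^2 + 3*m - 4) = m*(m + 4)*(m - 1)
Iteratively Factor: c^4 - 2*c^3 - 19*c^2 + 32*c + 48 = (c + 4)*(c^3 - 6*c^2 + 5*c + 12) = (c - 4)*(c + 4)*(c^2 - 2*c - 3) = (c - 4)*(c + 1)*(c + 4)*(c - 3)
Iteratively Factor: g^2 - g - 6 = (g - 3)*(g + 2)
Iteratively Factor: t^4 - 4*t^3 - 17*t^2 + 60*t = (t - 3)*(t^3 - t^2 - 20*t) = (t - 5)*(t - 3)*(t^2 + 4*t) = (t - 5)*(t - 3)*(t + 4)*(t)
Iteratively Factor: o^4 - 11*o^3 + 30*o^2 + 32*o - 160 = (o - 5)*(o^3 - 6*o^2 + 32) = (o - 5)*(o - 4)*(o^2 - 2*o - 8) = (o - 5)*(o - 4)^2*(o + 2)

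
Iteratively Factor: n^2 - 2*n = (n - 2)*(n)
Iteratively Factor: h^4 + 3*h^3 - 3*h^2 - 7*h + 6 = (h - 1)*(h^3 + 4*h^2 + h - 6) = (h - 1)^2*(h^2 + 5*h + 6) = (h - 1)^2*(h + 3)*(h + 2)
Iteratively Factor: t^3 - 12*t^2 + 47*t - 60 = (t - 5)*(t^2 - 7*t + 12) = (t - 5)*(t - 4)*(t - 3)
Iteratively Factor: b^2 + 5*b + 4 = (b + 1)*(b + 4)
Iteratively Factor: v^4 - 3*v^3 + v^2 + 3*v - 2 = (v - 1)*(v^3 - 2*v^2 - v + 2) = (v - 1)^2*(v^2 - v - 2) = (v - 2)*(v - 1)^2*(v + 1)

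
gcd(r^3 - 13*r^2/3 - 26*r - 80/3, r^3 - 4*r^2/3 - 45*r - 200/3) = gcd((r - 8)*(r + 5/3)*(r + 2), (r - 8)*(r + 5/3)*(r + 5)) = r^2 - 19*r/3 - 40/3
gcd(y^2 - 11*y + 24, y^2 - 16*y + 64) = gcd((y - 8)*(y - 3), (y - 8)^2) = y - 8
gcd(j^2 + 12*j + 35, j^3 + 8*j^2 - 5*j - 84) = j + 7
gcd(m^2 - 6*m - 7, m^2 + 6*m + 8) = 1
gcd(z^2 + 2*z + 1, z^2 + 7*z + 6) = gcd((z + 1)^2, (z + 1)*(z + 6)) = z + 1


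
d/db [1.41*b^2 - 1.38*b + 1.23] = 2.82*b - 1.38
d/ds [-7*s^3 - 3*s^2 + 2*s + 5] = -21*s^2 - 6*s + 2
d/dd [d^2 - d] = 2*d - 1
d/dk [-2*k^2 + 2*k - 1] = 2 - 4*k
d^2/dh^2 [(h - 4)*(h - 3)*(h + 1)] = 6*h - 12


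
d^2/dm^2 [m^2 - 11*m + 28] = 2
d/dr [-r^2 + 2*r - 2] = 2 - 2*r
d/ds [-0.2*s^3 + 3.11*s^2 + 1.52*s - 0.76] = -0.6*s^2 + 6.22*s + 1.52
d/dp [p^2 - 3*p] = 2*p - 3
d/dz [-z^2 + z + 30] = 1 - 2*z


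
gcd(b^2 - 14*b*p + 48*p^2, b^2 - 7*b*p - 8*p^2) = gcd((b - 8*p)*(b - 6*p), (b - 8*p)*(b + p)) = -b + 8*p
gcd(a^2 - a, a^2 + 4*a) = a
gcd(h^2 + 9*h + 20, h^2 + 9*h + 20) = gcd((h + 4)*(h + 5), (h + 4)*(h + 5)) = h^2 + 9*h + 20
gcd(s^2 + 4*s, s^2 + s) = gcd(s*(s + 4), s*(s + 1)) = s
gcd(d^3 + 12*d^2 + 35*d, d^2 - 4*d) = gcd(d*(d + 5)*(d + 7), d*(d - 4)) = d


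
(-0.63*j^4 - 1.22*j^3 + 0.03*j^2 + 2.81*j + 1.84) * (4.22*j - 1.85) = -2.6586*j^5 - 3.9829*j^4 + 2.3836*j^3 + 11.8027*j^2 + 2.5663*j - 3.404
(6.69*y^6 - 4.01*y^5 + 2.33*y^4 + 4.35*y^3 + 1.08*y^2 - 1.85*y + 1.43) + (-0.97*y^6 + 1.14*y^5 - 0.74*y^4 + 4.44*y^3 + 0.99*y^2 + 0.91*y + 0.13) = 5.72*y^6 - 2.87*y^5 + 1.59*y^4 + 8.79*y^3 + 2.07*y^2 - 0.94*y + 1.56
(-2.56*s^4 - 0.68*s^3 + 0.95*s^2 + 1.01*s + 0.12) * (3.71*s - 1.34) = -9.4976*s^5 + 0.9076*s^4 + 4.4357*s^3 + 2.4741*s^2 - 0.9082*s - 0.1608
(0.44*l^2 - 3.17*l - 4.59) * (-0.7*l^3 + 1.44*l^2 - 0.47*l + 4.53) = -0.308*l^5 + 2.8526*l^4 - 1.5586*l^3 - 3.1265*l^2 - 12.2028*l - 20.7927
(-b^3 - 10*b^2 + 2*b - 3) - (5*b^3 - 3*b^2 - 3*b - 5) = -6*b^3 - 7*b^2 + 5*b + 2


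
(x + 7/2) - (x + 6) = -5/2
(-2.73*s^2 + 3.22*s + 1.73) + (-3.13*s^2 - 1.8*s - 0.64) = -5.86*s^2 + 1.42*s + 1.09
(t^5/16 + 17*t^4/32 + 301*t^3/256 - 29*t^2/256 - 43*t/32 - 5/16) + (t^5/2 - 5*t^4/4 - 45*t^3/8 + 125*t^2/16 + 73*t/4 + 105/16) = 9*t^5/16 - 23*t^4/32 - 1139*t^3/256 + 1971*t^2/256 + 541*t/32 + 25/4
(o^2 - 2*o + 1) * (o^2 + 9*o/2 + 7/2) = o^4 + 5*o^3/2 - 9*o^2/2 - 5*o/2 + 7/2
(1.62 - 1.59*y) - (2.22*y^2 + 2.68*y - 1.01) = -2.22*y^2 - 4.27*y + 2.63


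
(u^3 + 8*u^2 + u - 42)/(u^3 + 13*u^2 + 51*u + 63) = (u - 2)/(u + 3)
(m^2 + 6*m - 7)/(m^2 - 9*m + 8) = (m + 7)/(m - 8)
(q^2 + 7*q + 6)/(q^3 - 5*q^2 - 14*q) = (q^2 + 7*q + 6)/(q*(q^2 - 5*q - 14))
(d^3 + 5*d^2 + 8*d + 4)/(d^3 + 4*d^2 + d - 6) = (d^2 + 3*d + 2)/(d^2 + 2*d - 3)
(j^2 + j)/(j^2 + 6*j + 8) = j*(j + 1)/(j^2 + 6*j + 8)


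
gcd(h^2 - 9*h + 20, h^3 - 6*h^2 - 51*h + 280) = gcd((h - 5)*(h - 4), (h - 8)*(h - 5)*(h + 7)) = h - 5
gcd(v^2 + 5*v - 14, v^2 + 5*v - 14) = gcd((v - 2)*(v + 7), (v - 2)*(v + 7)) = v^2 + 5*v - 14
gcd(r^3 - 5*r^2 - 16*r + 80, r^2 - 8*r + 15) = r - 5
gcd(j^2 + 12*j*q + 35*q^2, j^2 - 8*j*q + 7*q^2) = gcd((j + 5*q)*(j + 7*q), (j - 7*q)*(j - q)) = 1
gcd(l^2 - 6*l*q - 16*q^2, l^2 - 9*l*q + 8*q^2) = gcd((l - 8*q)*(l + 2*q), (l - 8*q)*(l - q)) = -l + 8*q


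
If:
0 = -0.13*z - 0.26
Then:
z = -2.00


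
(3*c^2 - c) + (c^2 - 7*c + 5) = 4*c^2 - 8*c + 5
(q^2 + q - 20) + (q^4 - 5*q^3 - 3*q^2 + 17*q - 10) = q^4 - 5*q^3 - 2*q^2 + 18*q - 30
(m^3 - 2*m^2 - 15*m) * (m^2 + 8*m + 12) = m^5 + 6*m^4 - 19*m^3 - 144*m^2 - 180*m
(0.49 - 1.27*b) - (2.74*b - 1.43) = 1.92 - 4.01*b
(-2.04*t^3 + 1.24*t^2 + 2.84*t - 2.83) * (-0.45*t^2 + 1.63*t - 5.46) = 0.918*t^5 - 3.8832*t^4 + 11.8816*t^3 - 0.8677*t^2 - 20.1193*t + 15.4518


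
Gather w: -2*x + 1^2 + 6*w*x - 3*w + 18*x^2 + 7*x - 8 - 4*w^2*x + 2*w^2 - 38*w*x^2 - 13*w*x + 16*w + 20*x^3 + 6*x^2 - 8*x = w^2*(2 - 4*x) + w*(-38*x^2 - 7*x + 13) + 20*x^3 + 24*x^2 - 3*x - 7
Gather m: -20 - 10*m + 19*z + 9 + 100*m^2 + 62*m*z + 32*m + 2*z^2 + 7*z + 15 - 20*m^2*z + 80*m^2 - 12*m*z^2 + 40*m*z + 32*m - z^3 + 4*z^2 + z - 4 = m^2*(180 - 20*z) + m*(-12*z^2 + 102*z + 54) - z^3 + 6*z^2 + 27*z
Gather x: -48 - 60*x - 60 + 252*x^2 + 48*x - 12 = 252*x^2 - 12*x - 120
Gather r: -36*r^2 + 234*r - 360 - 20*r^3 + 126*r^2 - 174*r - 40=-20*r^3 + 90*r^2 + 60*r - 400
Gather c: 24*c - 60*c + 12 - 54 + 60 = 18 - 36*c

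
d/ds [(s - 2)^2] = 2*s - 4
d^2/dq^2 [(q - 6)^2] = 2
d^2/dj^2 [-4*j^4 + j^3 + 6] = 6*j*(1 - 8*j)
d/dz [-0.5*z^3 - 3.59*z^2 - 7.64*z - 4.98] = -1.5*z^2 - 7.18*z - 7.64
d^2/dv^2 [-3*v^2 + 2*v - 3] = -6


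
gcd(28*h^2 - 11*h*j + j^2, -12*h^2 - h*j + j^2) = 4*h - j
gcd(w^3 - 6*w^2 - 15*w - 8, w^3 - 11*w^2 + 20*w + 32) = w^2 - 7*w - 8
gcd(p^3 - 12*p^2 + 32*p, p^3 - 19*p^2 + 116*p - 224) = p^2 - 12*p + 32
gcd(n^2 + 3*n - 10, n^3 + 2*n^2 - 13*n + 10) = n^2 + 3*n - 10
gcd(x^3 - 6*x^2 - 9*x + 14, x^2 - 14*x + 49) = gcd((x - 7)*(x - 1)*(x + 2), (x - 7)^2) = x - 7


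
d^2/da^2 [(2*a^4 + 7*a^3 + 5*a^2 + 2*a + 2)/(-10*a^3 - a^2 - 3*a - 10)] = 12*(-62*a^6 + 102*a^5 + 546*a^4 + 490*a^3 - 111*a^2 - 243*a - 73)/(1000*a^9 + 300*a^8 + 930*a^7 + 3181*a^6 + 879*a^5 + 1857*a^4 + 3207*a^3 + 570*a^2 + 900*a + 1000)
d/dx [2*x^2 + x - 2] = 4*x + 1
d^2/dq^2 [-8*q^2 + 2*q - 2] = -16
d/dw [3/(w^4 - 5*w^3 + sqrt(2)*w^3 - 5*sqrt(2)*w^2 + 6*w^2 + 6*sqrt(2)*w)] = 3*(-4*w^3 - 3*sqrt(2)*w^2 + 15*w^2 - 12*w + 10*sqrt(2)*w - 6*sqrt(2))/(w^2*(w^3 - 5*w^2 + sqrt(2)*w^2 - 5*sqrt(2)*w + 6*w + 6*sqrt(2))^2)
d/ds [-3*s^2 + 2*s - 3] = 2 - 6*s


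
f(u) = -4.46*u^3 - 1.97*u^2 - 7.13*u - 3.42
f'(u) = -13.38*u^2 - 3.94*u - 7.13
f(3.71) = -284.74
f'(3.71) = -205.91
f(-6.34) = 1099.19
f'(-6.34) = -519.97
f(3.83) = -310.20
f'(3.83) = -218.49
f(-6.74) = 1320.72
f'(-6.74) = -588.40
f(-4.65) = 435.57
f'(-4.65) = -278.12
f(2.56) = -109.41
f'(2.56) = -104.90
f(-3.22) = 148.02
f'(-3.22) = -133.17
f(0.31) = -5.95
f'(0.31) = -9.64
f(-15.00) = 14712.78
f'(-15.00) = -2958.53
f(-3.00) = 120.66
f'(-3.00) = -115.73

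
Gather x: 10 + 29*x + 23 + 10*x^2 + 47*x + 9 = 10*x^2 + 76*x + 42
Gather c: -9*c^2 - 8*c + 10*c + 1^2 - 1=-9*c^2 + 2*c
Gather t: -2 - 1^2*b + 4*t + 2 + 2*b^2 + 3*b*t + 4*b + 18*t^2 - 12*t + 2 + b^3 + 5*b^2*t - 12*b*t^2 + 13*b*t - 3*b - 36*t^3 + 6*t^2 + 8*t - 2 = b^3 + 2*b^2 - 36*t^3 + t^2*(24 - 12*b) + t*(5*b^2 + 16*b)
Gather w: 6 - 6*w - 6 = -6*w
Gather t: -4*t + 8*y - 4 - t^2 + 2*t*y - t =-t^2 + t*(2*y - 5) + 8*y - 4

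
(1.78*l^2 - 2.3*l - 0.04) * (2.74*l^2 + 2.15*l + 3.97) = 4.8772*l^4 - 2.475*l^3 + 2.012*l^2 - 9.217*l - 0.1588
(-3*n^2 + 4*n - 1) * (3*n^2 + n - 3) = -9*n^4 + 9*n^3 + 10*n^2 - 13*n + 3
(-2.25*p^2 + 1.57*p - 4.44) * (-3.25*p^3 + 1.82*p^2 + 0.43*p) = 7.3125*p^5 - 9.1975*p^4 + 16.3199*p^3 - 7.4057*p^2 - 1.9092*p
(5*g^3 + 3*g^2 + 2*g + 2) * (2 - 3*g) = -15*g^4 + g^3 - 2*g + 4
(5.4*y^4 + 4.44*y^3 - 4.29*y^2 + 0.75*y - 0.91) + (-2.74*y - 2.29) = 5.4*y^4 + 4.44*y^3 - 4.29*y^2 - 1.99*y - 3.2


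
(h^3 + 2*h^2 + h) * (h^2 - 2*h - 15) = h^5 - 18*h^3 - 32*h^2 - 15*h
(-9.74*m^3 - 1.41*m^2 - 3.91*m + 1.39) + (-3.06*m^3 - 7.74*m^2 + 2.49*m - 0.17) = -12.8*m^3 - 9.15*m^2 - 1.42*m + 1.22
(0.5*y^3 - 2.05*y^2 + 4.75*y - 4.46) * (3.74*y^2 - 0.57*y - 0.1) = 1.87*y^5 - 7.952*y^4 + 18.8835*y^3 - 19.1829*y^2 + 2.0672*y + 0.446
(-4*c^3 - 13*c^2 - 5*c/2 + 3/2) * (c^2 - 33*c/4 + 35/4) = -4*c^5 + 20*c^4 + 279*c^3/4 - 733*c^2/8 - 137*c/4 + 105/8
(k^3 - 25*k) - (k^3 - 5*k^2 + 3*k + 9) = 5*k^2 - 28*k - 9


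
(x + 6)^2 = x^2 + 12*x + 36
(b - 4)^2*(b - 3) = b^3 - 11*b^2 + 40*b - 48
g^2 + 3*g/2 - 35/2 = (g - 7/2)*(g + 5)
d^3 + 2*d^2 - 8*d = d*(d - 2)*(d + 4)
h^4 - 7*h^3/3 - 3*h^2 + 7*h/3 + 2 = (h - 3)*(h - 1)*(h + 2/3)*(h + 1)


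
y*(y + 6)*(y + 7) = y^3 + 13*y^2 + 42*y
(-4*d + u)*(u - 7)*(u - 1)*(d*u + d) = -4*d^2*u^3 + 28*d^2*u^2 + 4*d^2*u - 28*d^2 + d*u^4 - 7*d*u^3 - d*u^2 + 7*d*u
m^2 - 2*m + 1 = (m - 1)^2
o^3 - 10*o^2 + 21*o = o*(o - 7)*(o - 3)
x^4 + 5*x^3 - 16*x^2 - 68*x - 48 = (x - 4)*(x + 1)*(x + 2)*(x + 6)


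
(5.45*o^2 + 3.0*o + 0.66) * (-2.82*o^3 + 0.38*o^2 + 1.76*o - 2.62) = -15.369*o^5 - 6.389*o^4 + 8.8708*o^3 - 8.7482*o^2 - 6.6984*o - 1.7292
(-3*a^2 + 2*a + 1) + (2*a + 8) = -3*a^2 + 4*a + 9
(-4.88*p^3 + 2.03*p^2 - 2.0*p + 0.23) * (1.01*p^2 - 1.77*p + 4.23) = -4.9288*p^5 + 10.6879*p^4 - 26.2555*p^3 + 12.3592*p^2 - 8.8671*p + 0.9729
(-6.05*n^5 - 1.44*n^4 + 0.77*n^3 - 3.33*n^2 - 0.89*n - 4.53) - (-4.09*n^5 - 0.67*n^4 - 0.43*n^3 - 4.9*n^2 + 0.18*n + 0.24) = -1.96*n^5 - 0.77*n^4 + 1.2*n^3 + 1.57*n^2 - 1.07*n - 4.77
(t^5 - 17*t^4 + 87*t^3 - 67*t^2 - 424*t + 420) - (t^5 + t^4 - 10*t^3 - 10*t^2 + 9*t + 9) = -18*t^4 + 97*t^3 - 57*t^2 - 433*t + 411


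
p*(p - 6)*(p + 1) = p^3 - 5*p^2 - 6*p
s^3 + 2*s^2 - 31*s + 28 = (s - 4)*(s - 1)*(s + 7)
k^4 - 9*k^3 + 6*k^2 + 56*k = k*(k - 7)*(k - 4)*(k + 2)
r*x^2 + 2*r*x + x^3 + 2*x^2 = x*(r + x)*(x + 2)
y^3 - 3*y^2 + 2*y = y*(y - 2)*(y - 1)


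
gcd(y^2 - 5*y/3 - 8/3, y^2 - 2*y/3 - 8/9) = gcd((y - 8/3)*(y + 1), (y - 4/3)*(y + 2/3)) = 1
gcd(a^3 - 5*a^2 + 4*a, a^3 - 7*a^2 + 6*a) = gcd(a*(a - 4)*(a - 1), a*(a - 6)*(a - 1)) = a^2 - a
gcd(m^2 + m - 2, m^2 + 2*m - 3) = m - 1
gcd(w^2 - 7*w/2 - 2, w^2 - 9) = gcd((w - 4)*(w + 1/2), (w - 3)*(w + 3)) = 1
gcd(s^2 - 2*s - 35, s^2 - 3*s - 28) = s - 7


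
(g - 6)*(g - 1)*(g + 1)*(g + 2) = g^4 - 4*g^3 - 13*g^2 + 4*g + 12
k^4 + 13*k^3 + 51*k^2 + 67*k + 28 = (k + 1)^2*(k + 4)*(k + 7)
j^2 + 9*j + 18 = (j + 3)*(j + 6)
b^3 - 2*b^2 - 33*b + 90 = (b - 5)*(b - 3)*(b + 6)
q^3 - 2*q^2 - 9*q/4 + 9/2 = (q - 2)*(q - 3/2)*(q + 3/2)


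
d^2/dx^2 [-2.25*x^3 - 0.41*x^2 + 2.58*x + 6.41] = -13.5*x - 0.82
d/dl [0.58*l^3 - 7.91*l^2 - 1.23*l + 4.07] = 1.74*l^2 - 15.82*l - 1.23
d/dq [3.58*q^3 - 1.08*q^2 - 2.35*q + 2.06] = 10.74*q^2 - 2.16*q - 2.35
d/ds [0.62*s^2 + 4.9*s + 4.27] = 1.24*s + 4.9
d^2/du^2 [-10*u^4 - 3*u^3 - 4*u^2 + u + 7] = -120*u^2 - 18*u - 8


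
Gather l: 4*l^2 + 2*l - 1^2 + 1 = 4*l^2 + 2*l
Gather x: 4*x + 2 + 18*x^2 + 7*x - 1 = 18*x^2 + 11*x + 1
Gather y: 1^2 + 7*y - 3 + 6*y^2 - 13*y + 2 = 6*y^2 - 6*y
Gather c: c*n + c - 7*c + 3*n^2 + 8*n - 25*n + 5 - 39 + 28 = c*(n - 6) + 3*n^2 - 17*n - 6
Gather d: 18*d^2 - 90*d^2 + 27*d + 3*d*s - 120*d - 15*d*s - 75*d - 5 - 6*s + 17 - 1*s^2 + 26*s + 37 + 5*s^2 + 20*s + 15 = -72*d^2 + d*(-12*s - 168) + 4*s^2 + 40*s + 64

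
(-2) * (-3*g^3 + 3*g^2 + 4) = 6*g^3 - 6*g^2 - 8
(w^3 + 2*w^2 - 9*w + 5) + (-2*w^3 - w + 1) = -w^3 + 2*w^2 - 10*w + 6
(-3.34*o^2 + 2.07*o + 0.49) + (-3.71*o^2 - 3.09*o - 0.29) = -7.05*o^2 - 1.02*o + 0.2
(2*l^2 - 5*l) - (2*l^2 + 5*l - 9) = 9 - 10*l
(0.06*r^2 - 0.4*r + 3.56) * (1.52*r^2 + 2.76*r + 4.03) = 0.0912*r^4 - 0.4424*r^3 + 4.549*r^2 + 8.2136*r + 14.3468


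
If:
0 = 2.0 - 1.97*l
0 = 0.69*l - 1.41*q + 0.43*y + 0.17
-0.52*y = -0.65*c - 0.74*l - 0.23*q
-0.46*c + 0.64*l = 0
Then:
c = 1.41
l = 1.02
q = 1.85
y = 4.03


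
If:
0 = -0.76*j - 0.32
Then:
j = -0.42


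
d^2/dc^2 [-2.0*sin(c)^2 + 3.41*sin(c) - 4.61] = -3.41*sin(c) - 4.0*cos(2*c)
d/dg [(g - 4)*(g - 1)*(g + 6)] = 3*g^2 + 2*g - 26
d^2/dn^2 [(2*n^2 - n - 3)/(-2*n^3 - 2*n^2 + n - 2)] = 2*(-8*n^6 + 12*n^5 + 72*n^4 + 154*n^3 + 18*n^2 - 66*n - 15)/(8*n^9 + 24*n^8 + 12*n^7 + 8*n^6 + 42*n^5 + 6*n^4 - n^3 + 30*n^2 - 12*n + 8)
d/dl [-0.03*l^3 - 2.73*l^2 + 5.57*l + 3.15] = -0.09*l^2 - 5.46*l + 5.57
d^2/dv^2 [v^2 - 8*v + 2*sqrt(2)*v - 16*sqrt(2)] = 2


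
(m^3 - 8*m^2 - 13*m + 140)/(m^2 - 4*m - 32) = (m^2 - 12*m + 35)/(m - 8)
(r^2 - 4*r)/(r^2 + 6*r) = (r - 4)/(r + 6)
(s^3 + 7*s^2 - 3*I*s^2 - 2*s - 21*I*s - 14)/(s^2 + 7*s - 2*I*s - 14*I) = s - I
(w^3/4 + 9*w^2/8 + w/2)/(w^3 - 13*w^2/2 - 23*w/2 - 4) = w*(w + 4)/(4*(w^2 - 7*w - 8))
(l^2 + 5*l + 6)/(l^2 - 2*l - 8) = (l + 3)/(l - 4)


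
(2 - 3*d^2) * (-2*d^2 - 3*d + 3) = 6*d^4 + 9*d^3 - 13*d^2 - 6*d + 6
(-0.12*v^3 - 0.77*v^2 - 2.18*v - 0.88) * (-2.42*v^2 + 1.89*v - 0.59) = 0.2904*v^5 + 1.6366*v^4 + 3.8911*v^3 - 1.5363*v^2 - 0.377*v + 0.5192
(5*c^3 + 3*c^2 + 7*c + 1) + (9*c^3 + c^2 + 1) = 14*c^3 + 4*c^2 + 7*c + 2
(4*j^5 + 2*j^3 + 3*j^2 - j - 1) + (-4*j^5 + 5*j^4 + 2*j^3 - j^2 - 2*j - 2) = 5*j^4 + 4*j^3 + 2*j^2 - 3*j - 3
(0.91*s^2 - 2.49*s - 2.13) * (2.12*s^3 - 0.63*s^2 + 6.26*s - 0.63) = 1.9292*s^5 - 5.8521*s^4 + 2.7497*s^3 - 14.8188*s^2 - 11.7651*s + 1.3419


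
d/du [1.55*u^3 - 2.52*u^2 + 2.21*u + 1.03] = 4.65*u^2 - 5.04*u + 2.21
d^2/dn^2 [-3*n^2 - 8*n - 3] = -6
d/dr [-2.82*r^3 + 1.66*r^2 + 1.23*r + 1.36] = -8.46*r^2 + 3.32*r + 1.23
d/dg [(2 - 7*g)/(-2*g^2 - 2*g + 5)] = (-14*g^2 + 8*g - 31)/(4*g^4 + 8*g^3 - 16*g^2 - 20*g + 25)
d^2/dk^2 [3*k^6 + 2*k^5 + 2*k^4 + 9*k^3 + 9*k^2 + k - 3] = 90*k^4 + 40*k^3 + 24*k^2 + 54*k + 18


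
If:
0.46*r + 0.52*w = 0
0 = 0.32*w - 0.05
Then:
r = -0.18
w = 0.16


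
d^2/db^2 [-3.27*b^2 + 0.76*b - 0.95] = -6.54000000000000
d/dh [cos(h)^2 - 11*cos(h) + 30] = (11 - 2*cos(h))*sin(h)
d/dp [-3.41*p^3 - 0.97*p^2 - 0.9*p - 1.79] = -10.23*p^2 - 1.94*p - 0.9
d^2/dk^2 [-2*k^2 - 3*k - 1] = -4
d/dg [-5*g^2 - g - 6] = -10*g - 1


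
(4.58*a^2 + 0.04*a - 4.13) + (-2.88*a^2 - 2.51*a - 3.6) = 1.7*a^2 - 2.47*a - 7.73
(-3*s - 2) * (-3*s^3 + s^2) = 9*s^4 + 3*s^3 - 2*s^2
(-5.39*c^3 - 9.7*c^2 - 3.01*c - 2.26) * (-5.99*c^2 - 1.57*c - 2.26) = 32.2861*c^5 + 66.5653*c^4 + 45.4403*c^3 + 40.1851*c^2 + 10.3508*c + 5.1076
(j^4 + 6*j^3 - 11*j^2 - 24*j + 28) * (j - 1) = j^5 + 5*j^4 - 17*j^3 - 13*j^2 + 52*j - 28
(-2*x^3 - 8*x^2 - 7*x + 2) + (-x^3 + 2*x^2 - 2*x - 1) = -3*x^3 - 6*x^2 - 9*x + 1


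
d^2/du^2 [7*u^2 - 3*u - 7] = 14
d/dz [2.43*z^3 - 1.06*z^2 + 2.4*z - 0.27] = 7.29*z^2 - 2.12*z + 2.4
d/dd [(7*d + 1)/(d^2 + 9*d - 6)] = (7*d^2 + 63*d - (2*d + 9)*(7*d + 1) - 42)/(d^2 + 9*d - 6)^2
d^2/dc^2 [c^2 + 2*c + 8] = 2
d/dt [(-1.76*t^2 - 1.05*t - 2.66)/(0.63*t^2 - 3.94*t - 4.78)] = (7.5959*t^2 + 20.1772*t - 5.4614)/(0.3969*t^4 - 4.9644*t^3 + 9.5008*t^2 + 37.6664*t + 22.8484)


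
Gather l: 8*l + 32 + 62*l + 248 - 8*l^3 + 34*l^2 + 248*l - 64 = -8*l^3 + 34*l^2 + 318*l + 216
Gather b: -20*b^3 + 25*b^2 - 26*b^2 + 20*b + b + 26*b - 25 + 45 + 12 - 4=-20*b^3 - b^2 + 47*b + 28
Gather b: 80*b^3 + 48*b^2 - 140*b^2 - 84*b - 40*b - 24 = 80*b^3 - 92*b^2 - 124*b - 24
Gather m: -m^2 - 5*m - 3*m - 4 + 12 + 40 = -m^2 - 8*m + 48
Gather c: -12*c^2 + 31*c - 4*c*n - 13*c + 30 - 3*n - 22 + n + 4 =-12*c^2 + c*(18 - 4*n) - 2*n + 12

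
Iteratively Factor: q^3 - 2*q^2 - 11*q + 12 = (q - 1)*(q^2 - q - 12) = (q - 4)*(q - 1)*(q + 3)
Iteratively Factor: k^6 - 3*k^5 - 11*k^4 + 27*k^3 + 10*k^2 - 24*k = (k - 1)*(k^5 - 2*k^4 - 13*k^3 + 14*k^2 + 24*k) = (k - 1)*(k + 3)*(k^4 - 5*k^3 + 2*k^2 + 8*k) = k*(k - 1)*(k + 3)*(k^3 - 5*k^2 + 2*k + 8) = k*(k - 2)*(k - 1)*(k + 3)*(k^2 - 3*k - 4) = k*(k - 2)*(k - 1)*(k + 1)*(k + 3)*(k - 4)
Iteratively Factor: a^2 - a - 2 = (a - 2)*(a + 1)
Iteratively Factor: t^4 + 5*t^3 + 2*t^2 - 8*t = (t + 4)*(t^3 + t^2 - 2*t) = (t - 1)*(t + 4)*(t^2 + 2*t) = t*(t - 1)*(t + 4)*(t + 2)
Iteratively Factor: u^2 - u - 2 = (u + 1)*(u - 2)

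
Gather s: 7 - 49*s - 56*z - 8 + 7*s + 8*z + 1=-42*s - 48*z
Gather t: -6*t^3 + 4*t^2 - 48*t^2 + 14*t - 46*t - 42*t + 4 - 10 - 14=-6*t^3 - 44*t^2 - 74*t - 20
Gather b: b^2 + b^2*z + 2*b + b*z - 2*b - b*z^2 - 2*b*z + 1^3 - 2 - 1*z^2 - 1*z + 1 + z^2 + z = b^2*(z + 1) + b*(-z^2 - z)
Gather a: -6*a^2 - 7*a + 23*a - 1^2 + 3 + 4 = -6*a^2 + 16*a + 6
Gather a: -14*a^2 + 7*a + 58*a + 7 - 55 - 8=-14*a^2 + 65*a - 56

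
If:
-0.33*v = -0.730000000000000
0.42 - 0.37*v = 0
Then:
No Solution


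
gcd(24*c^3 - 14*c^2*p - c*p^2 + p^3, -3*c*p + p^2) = -3*c + p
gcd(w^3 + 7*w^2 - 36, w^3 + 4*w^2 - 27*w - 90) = w^2 + 9*w + 18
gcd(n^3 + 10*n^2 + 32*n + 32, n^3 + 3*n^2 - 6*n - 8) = n + 4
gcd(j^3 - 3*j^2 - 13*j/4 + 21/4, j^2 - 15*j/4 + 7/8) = j - 7/2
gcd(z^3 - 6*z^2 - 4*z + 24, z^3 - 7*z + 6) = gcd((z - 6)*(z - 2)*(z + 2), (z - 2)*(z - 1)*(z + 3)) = z - 2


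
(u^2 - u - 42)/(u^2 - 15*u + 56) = (u + 6)/(u - 8)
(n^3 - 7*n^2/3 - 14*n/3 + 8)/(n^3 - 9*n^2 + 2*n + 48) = (n - 4/3)/(n - 8)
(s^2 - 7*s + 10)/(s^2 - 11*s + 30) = (s - 2)/(s - 6)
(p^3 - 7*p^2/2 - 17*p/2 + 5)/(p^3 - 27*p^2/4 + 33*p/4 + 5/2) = 2*(2*p^2 + 3*p - 2)/(4*p^2 - 7*p - 2)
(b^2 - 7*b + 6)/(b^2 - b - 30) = (b - 1)/(b + 5)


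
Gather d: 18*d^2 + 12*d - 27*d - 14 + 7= 18*d^2 - 15*d - 7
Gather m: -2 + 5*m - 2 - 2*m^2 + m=-2*m^2 + 6*m - 4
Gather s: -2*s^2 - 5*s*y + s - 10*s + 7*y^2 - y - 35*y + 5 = -2*s^2 + s*(-5*y - 9) + 7*y^2 - 36*y + 5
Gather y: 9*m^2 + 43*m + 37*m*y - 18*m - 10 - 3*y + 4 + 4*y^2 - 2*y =9*m^2 + 25*m + 4*y^2 + y*(37*m - 5) - 6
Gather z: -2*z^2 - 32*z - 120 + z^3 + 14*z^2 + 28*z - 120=z^3 + 12*z^2 - 4*z - 240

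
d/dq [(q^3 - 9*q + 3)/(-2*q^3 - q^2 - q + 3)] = (-q^4 - 38*q^3 + 18*q^2 + 6*q - 24)/(4*q^6 + 4*q^5 + 5*q^4 - 10*q^3 - 5*q^2 - 6*q + 9)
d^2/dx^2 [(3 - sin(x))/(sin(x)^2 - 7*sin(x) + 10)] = (sin(x)^5 - 5*sin(x)^4 + sin(x)^3 + 61*sin(x)^2 - 176*sin(x) + 94)/(sin(x)^2 - 7*sin(x) + 10)^3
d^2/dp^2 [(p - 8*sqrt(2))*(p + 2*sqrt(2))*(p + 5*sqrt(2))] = 6*p - 2*sqrt(2)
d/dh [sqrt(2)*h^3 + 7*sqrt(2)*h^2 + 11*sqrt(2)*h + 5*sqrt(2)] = sqrt(2)*(3*h^2 + 14*h + 11)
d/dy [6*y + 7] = 6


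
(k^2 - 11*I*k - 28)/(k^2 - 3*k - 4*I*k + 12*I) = (k - 7*I)/(k - 3)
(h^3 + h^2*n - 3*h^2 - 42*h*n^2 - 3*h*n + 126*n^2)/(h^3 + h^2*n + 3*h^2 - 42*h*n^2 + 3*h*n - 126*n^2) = (h - 3)/(h + 3)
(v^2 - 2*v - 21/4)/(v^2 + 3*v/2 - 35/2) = (v + 3/2)/(v + 5)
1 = 1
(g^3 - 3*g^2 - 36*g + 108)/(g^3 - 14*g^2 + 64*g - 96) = (g^2 + 3*g - 18)/(g^2 - 8*g + 16)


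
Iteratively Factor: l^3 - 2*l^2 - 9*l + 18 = (l - 3)*(l^2 + l - 6) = (l - 3)*(l - 2)*(l + 3)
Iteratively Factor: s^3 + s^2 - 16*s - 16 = (s - 4)*(s^2 + 5*s + 4) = (s - 4)*(s + 1)*(s + 4)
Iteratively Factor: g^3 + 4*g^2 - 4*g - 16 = (g - 2)*(g^2 + 6*g + 8) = (g - 2)*(g + 2)*(g + 4)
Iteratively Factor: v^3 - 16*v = (v)*(v^2 - 16) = v*(v + 4)*(v - 4)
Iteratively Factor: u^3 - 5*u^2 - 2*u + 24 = (u - 3)*(u^2 - 2*u - 8) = (u - 3)*(u + 2)*(u - 4)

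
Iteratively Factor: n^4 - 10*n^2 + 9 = (n - 1)*(n^3 + n^2 - 9*n - 9) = (n - 3)*(n - 1)*(n^2 + 4*n + 3) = (n - 3)*(n - 1)*(n + 3)*(n + 1)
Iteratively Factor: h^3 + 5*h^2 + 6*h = (h + 3)*(h^2 + 2*h) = h*(h + 3)*(h + 2)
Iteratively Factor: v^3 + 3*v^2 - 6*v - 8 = (v - 2)*(v^2 + 5*v + 4) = (v - 2)*(v + 4)*(v + 1)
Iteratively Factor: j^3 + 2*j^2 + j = (j + 1)*(j^2 + j) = (j + 1)^2*(j)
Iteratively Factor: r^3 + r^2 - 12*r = (r - 3)*(r^2 + 4*r) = (r - 3)*(r + 4)*(r)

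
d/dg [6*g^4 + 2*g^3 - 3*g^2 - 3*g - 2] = 24*g^3 + 6*g^2 - 6*g - 3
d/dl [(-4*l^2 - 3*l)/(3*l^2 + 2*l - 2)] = (l^2 + 16*l + 6)/(9*l^4 + 12*l^3 - 8*l^2 - 8*l + 4)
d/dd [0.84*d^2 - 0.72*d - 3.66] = 1.68*d - 0.72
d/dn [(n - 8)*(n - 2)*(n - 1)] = 3*n^2 - 22*n + 26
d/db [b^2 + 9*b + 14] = 2*b + 9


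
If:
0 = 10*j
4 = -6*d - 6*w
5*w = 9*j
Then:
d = -2/3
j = 0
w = 0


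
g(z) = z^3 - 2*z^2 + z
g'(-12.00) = 481.00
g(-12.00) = -2028.00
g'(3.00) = 16.00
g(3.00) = 12.00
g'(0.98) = -0.04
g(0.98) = 0.00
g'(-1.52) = 14.01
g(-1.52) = -9.65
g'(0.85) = -0.23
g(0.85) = 0.02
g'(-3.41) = 49.52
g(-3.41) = -66.32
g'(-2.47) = 29.18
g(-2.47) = -29.74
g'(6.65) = 107.07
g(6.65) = 212.28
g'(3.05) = 16.71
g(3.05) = 12.82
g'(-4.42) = 77.29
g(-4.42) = -129.84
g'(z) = 3*z^2 - 4*z + 1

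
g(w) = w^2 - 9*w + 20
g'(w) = 2*w - 9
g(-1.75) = 38.81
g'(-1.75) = -12.50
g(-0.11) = 21.00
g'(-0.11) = -9.22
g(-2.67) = 51.16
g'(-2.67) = -14.34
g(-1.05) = 30.55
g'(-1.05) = -11.10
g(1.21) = 10.57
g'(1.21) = -6.58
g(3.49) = 0.77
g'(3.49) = -2.02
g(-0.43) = 24.05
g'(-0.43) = -9.86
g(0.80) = 13.44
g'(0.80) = -7.40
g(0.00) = 20.00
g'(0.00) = -9.00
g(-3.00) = 56.00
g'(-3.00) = -15.00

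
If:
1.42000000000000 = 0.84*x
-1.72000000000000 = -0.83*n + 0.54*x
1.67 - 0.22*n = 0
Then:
No Solution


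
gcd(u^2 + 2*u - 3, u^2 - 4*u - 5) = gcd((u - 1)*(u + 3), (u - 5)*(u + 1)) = 1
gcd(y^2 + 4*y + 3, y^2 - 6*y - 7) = y + 1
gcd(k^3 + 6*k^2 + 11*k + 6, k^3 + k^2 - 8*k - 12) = k + 2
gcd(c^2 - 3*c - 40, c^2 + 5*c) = c + 5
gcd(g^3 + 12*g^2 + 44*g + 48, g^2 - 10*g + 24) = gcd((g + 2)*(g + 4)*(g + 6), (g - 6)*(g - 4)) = 1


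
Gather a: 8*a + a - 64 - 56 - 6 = 9*a - 126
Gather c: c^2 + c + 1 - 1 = c^2 + c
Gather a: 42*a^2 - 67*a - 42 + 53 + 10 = 42*a^2 - 67*a + 21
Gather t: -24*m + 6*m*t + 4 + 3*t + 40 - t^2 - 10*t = -24*m - t^2 + t*(6*m - 7) + 44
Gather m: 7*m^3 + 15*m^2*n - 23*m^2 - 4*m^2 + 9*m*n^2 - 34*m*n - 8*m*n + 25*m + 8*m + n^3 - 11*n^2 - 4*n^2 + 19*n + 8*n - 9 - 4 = 7*m^3 + m^2*(15*n - 27) + m*(9*n^2 - 42*n + 33) + n^3 - 15*n^2 + 27*n - 13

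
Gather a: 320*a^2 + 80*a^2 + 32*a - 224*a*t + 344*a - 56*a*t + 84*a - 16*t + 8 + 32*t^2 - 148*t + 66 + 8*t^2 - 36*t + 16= 400*a^2 + a*(460 - 280*t) + 40*t^2 - 200*t + 90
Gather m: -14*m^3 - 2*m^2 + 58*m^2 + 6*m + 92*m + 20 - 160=-14*m^3 + 56*m^2 + 98*m - 140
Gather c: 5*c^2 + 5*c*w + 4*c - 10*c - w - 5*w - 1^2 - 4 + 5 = 5*c^2 + c*(5*w - 6) - 6*w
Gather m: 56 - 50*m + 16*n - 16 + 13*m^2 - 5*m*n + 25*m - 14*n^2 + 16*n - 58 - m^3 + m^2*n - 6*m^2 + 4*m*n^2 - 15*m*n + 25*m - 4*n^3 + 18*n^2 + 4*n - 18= -m^3 + m^2*(n + 7) + m*(4*n^2 - 20*n) - 4*n^3 + 4*n^2 + 36*n - 36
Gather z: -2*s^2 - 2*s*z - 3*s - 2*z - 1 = -2*s^2 - 3*s + z*(-2*s - 2) - 1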